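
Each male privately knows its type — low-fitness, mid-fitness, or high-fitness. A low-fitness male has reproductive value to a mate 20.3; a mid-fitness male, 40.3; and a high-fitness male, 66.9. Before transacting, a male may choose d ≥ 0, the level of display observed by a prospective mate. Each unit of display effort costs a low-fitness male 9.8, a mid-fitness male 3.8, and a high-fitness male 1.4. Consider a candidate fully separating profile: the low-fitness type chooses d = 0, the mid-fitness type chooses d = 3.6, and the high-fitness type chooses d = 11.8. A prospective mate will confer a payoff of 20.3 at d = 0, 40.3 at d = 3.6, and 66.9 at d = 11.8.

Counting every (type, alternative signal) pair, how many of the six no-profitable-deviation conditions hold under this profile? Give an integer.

Low-fitness (own payoff 20.3): to d=3.6 gives 40.3 − 9.8×3.6 = 5.02 → no gain ✓; to d=11.8 gives 66.9 − 9.8×11.8 = -48.74 → no gain ✓.
Mid-fitness (own payoff 40.3 − 3.8×3.6 = 26.62): to d=0 gives 20.3 → no gain ✓; to d=11.8 gives 66.9 − 3.8×11.8 = 22.06 → no gain ✓.
High-fitness (own payoff 66.9 − 1.4×11.8 = 50.38): to d=0 gives 20.3 → no gain ✓; to d=3.6 gives 40.3 − 1.4×3.6 = 35.26 → no gain ✓.
6 of the 6 constraints hold; this profile is a separating equilibrium.

6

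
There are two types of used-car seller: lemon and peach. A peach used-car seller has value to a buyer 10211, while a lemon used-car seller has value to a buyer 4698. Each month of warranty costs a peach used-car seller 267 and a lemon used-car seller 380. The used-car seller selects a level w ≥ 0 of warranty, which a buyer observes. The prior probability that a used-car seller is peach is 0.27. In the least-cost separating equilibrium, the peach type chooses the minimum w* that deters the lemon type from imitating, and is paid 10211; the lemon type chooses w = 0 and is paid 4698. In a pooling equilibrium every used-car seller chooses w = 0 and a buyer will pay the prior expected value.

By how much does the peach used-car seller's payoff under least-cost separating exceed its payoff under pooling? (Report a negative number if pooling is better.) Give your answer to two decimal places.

150.88

Least-cost separating signal: w* solves 4698 = 10211 − 380·w*, so w* = (10211 − 4698)/380 ≈ 14.5079.
Peach type's separating payoff: 10211 − 267 × w* = 10211 − 267 × (10211 − 4698)/380 = 10211 − 1471971/380 ≈ 6337.3921.
Pooling payoff: 0.27 × 10211 + 0.73 × 4698 = 6186.51.
Difference: 6337.3921 − 6186.51 = 150.8821, i.e. 150.88 to two decimal places.
The peach type prefers to separate.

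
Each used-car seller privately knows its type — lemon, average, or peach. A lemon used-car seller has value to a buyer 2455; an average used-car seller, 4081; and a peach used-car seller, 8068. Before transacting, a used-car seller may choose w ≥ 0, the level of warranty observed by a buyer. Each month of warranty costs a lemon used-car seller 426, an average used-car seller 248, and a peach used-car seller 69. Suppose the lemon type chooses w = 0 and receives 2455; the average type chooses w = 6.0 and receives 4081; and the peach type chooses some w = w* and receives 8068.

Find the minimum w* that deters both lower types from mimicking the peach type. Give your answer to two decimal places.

Lemon type (on-path payoff 2455) won't mimic when 2455 ≥ 8068 − 426·w*, i.e. w* ≥ 13.18.
Average type (on-path payoff 4081 − 248×6.0 = 2593) won't mimic when 2593 ≥ 8068 − 248·w*, i.e. w* ≥ 22.08.
Both must hold, so w* = max(13.18, 22.08) = 22.08. The average type's constraint binds.

22.08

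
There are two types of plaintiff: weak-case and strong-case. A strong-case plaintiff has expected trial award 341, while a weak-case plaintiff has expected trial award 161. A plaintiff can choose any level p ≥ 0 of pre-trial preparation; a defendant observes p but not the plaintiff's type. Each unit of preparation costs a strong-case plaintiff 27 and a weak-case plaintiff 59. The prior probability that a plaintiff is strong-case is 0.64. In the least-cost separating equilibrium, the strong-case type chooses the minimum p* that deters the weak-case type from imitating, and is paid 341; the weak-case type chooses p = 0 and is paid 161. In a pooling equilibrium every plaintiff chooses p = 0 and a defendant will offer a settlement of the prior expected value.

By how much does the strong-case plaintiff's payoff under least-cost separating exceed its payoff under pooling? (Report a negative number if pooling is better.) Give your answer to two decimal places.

-17.57

Least-cost separating signal: p* solves 161 = 341 − 59·p*, so p* = (341 − 161)/59 ≈ 3.0508.
Strong-case type's separating payoff: 341 − 27 × p* = 341 − 27 × (341 − 161)/59 = 341 − 4860/59 ≈ 258.6271.
Pooling payoff: 0.64 × 341 + 0.36 × 161 = 276.2.
Difference: 258.6271 − 276.2 = -17.5729, i.e. -17.57 to two decimal places.
The strong-case type would prefer the pooling outcome.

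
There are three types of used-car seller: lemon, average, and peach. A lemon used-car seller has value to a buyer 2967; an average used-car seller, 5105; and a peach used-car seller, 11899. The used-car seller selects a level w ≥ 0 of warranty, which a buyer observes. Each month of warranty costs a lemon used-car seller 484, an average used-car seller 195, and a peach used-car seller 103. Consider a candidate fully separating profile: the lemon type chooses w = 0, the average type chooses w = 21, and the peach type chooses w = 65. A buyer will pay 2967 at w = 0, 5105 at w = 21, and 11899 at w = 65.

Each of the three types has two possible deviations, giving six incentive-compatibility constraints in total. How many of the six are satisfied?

5

Peach (own payoff 11899 − 103×65 = 5204): to w=0 gives 2967 → no gain ✓; to w=21 gives 5105 − 103×21 = 2942 → no gain ✓.
Average (own payoff 5105 − 195×21 = 1010): to w=0 gives 2967 → profitable ✗; to w=65 gives 11899 − 195×65 = -776 → no gain ✓.
Lemon (own payoff 2967): to w=21 gives 5105 − 484×21 = -5059 → no gain ✓; to w=65 gives 11899 − 484×65 = -19561 → no gain ✓.
5 of the 6 constraints hold; not an equilibrium.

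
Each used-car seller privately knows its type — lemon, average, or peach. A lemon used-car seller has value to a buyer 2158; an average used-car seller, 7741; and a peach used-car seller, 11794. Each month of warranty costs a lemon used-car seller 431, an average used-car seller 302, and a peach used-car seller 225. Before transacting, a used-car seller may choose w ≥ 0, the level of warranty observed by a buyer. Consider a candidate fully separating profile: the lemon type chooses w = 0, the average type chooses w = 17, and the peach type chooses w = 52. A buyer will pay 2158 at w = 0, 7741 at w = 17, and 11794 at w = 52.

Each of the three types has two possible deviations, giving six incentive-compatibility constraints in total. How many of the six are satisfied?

Lemon (own payoff 2158): to w=17 gives 7741 − 431×17 = 414 → no gain ✓; to w=52 gives 11794 − 431×52 = -10618 → no gain ✓.
Peach (own payoff 11794 − 225×52 = 94): to w=0 gives 2158 → profitable ✗; to w=17 gives 7741 − 225×17 = 3916 → profitable ✗.
Average (own payoff 7741 − 302×17 = 2607): to w=0 gives 2158 → no gain ✓; to w=52 gives 11794 − 302×52 = -3910 → no gain ✓.
4 of the 6 constraints hold; not an equilibrium.

4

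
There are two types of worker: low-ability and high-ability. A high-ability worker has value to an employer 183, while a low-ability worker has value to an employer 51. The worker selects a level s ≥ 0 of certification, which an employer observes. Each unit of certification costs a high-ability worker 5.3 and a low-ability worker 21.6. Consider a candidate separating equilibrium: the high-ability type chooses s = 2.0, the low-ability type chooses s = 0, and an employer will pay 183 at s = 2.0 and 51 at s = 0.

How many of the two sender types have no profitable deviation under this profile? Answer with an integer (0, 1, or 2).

1

High-ability type: signal → 183 − 5.3 × 2.0 = 172.4; deviate to 0 → 51. IC holds (172.4 ≥ 51).
Low-ability type: stay at 0 → 51; mimic → 183 − 21.6 × 2.0 = 139.8. IC fails (51 < 139.8).
1 of 2 constraints hold, so this profile is not an equilibrium.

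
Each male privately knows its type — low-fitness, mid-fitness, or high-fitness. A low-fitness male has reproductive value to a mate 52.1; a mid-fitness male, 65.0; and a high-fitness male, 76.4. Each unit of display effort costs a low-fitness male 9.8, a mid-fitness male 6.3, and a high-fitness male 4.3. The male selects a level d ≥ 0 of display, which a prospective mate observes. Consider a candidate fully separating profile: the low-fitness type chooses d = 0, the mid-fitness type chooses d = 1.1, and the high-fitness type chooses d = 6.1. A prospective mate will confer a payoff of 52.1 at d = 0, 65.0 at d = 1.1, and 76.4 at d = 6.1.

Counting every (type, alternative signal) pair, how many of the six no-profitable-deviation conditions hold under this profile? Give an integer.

3

Mid-fitness (own payoff 65.0 − 6.3×1.1 = 58.07): to d=0 gives 52.1 → no gain ✓; to d=6.1 gives 76.4 − 6.3×6.1 = 37.97 → no gain ✓.
Low-fitness (own payoff 52.1): to d=1.1 gives 65.0 − 9.8×1.1 = 54.22 → profitable ✗; to d=6.1 gives 76.4 − 9.8×6.1 = 16.62 → no gain ✓.
High-fitness (own payoff 76.4 − 4.3×6.1 = 50.17): to d=0 gives 52.1 → profitable ✗; to d=1.1 gives 65.0 − 4.3×1.1 = 60.27 → profitable ✗.
3 of the 6 constraints hold; not an equilibrium.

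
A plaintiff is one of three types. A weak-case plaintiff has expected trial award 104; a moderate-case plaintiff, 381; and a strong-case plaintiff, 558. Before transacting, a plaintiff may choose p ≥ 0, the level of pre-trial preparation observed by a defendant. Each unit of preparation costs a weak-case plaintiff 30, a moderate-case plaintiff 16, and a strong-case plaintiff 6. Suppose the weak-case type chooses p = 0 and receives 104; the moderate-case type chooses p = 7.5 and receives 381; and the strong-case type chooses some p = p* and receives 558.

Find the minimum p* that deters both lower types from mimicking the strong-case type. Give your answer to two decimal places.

18.56

Moderate-case type (on-path payoff 381 − 16×7.5 = 261) won't mimic when 261 ≥ 558 − 16·p*, i.e. p* ≥ 18.56.
Weak-case type (on-path payoff 104) won't mimic when 104 ≥ 558 − 30·p*, i.e. p* ≥ 15.13.
Both must hold, so p* = max(15.13, 18.56) = 18.56. The moderate-case type's constraint binds.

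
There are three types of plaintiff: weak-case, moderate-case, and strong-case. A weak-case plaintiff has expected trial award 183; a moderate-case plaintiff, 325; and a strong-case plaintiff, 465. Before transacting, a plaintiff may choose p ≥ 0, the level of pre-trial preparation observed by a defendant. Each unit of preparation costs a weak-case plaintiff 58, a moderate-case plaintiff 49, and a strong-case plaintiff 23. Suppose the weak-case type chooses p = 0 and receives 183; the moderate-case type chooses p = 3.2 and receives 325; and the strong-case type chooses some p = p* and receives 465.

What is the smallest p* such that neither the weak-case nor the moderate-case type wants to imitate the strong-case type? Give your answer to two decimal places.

Moderate-case type (on-path payoff 325 − 49×3.2 = 168.2) won't mimic when 168.2 ≥ 465 − 49·p*, i.e. p* ≥ 6.06.
Weak-case type (on-path payoff 183) won't mimic when 183 ≥ 465 − 58·p*, i.e. p* ≥ 4.86.
Both must hold, so p* = max(4.86, 6.06) = 6.06. The moderate-case type's constraint binds.

6.06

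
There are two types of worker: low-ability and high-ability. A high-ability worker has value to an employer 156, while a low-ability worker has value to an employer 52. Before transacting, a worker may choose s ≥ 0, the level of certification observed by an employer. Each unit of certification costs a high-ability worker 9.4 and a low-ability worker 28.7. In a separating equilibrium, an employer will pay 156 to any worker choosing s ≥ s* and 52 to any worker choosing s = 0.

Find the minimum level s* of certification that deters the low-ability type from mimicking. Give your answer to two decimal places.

A low-ability worker choosing s = 0 receives 52.
Imitating at s* instead would pay 156 at cost 28.7·s*, netting 156 − 28.7·s*.
Indifference: 52 = 156 − 28.7·s*, so s* = (156 − 52) / 28.7 ≈ 3.62.
At s* the low-ability type's incentive constraint just binds; the high-ability type strictly prefers s* since its per-unit cost is lower.

3.62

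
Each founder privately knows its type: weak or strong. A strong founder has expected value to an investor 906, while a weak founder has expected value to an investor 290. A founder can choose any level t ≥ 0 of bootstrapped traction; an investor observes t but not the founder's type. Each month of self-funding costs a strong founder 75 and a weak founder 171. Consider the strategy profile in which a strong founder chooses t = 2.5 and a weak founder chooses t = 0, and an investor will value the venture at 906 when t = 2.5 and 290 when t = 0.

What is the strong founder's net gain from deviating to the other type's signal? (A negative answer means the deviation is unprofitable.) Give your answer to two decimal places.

-428.50

Playing t = 2.5 the strong founder receives 906 − 75 × 2.5 = 718.5.
Deviating to t = 0 yields 290 instead.
Gain from deviating: 290 − 718.5 = -428.50.
The gain is negative, so the strong type's incentive-compatibility constraint is satisfied.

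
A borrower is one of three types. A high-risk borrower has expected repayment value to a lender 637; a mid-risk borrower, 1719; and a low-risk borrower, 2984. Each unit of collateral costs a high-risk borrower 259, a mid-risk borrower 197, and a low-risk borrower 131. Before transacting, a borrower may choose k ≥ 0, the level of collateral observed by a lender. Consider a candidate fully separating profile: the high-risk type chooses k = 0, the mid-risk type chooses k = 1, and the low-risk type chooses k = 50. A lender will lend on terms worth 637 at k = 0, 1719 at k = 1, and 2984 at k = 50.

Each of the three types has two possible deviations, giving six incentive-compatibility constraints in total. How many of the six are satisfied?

3

High-risk (own payoff 637): to k=1 gives 1719 − 259×1 = 1460 → profitable ✗; to k=50 gives 2984 − 259×50 = -9966 → no gain ✓.
Low-risk (own payoff 2984 − 131×50 = -3566): to k=0 gives 637 → profitable ✗; to k=1 gives 1719 − 131×1 = 1588 → profitable ✗.
Mid-risk (own payoff 1719 − 197×1 = 1522): to k=0 gives 637 → no gain ✓; to k=50 gives 2984 − 197×50 = -6866 → no gain ✓.
3 of the 6 constraints hold; not an equilibrium.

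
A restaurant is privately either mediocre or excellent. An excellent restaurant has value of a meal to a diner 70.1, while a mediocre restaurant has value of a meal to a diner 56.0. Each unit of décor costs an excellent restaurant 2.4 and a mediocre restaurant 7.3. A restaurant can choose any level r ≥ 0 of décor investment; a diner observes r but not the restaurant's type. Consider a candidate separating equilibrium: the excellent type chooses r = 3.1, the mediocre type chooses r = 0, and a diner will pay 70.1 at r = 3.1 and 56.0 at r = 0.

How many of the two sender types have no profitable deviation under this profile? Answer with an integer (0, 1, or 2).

2

Mediocre type: stay at 0 → 56.0; mimic → 70.1 − 7.3 × 3.1 = 47.47. IC holds (56.0 ≥ 47.47).
Excellent type: signal → 70.1 − 2.4 × 3.1 = 62.66; deviate to 0 → 56.0. IC holds (62.66 ≥ 56.0).
2 of 2 constraints hold, so this is a separating equilibrium.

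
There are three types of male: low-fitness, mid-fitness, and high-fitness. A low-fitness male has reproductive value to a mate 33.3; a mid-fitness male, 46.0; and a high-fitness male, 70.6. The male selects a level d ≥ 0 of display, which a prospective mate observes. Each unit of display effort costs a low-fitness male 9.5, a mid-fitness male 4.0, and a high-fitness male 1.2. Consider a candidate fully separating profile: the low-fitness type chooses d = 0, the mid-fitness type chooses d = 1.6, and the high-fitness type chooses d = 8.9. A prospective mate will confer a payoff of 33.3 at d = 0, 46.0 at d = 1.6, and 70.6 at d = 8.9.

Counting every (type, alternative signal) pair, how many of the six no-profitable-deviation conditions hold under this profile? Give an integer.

6

Mid-fitness (own payoff 46.0 − 4.0×1.6 = 39.6): to d=0 gives 33.3 → no gain ✓; to d=8.9 gives 70.6 − 4.0×8.9 = 35 → no gain ✓.
High-fitness (own payoff 70.6 − 1.2×8.9 = 59.92): to d=0 gives 33.3 → no gain ✓; to d=1.6 gives 46.0 − 1.2×1.6 = 44.08 → no gain ✓.
Low-fitness (own payoff 33.3): to d=1.6 gives 46.0 − 9.5×1.6 = 30.8 → no gain ✓; to d=8.9 gives 70.6 − 9.5×8.9 = -13.95 → no gain ✓.
6 of the 6 constraints hold; this profile is a separating equilibrium.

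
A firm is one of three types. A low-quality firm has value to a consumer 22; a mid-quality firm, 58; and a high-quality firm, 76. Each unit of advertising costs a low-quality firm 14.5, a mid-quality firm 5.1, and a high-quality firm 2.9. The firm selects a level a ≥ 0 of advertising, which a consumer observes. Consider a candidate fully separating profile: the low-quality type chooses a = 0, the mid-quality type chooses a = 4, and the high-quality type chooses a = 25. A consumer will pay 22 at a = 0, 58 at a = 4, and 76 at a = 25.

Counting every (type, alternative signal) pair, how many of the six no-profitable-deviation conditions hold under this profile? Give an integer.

4

Mid-quality (own payoff 58 − 5.1×4 = 37.6): to a=0 gives 22 → no gain ✓; to a=25 gives 76 − 5.1×25 = -51.5 → no gain ✓.
High-quality (own payoff 76 − 2.9×25 = 3.5): to a=0 gives 22 → profitable ✗; to a=4 gives 58 − 2.9×4 = 46.4 → profitable ✗.
Low-quality (own payoff 22): to a=4 gives 58 − 14.5×4 = 0 → no gain ✓; to a=25 gives 76 − 14.5×25 = -286.5 → no gain ✓.
4 of the 6 constraints hold; not an equilibrium.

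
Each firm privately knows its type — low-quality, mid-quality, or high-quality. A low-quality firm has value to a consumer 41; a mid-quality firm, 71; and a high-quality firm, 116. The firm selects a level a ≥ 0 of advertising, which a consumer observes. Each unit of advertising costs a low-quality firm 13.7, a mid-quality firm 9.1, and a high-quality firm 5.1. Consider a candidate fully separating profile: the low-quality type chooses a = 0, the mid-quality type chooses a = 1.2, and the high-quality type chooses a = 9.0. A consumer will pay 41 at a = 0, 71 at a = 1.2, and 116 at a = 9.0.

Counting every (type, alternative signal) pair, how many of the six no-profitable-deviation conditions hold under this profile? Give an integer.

5

Mid-quality (own payoff 71 − 9.1×1.2 = 60.08): to a=0 gives 41 → no gain ✓; to a=9.0 gives 116 − 9.1×9.0 = 34.1 → no gain ✓.
High-quality (own payoff 116 − 5.1×9.0 = 70.1): to a=0 gives 41 → no gain ✓; to a=1.2 gives 71 − 5.1×1.2 = 64.88 → no gain ✓.
Low-quality (own payoff 41): to a=1.2 gives 71 − 13.7×1.2 = 54.56 → profitable ✗; to a=9.0 gives 116 − 13.7×9.0 = -7.3 → no gain ✓.
5 of the 6 constraints hold; not an equilibrium.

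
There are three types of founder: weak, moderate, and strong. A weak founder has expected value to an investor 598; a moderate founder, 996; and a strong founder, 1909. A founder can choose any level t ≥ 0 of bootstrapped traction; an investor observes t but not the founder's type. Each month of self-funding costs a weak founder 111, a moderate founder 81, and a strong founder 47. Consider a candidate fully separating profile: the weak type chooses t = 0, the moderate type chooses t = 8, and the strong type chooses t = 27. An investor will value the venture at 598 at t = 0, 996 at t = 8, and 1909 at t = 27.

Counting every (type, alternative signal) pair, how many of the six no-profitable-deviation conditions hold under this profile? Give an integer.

Strong (own payoff 1909 − 47×27 = 640): to t=0 gives 598 → no gain ✓; to t=8 gives 996 − 47×8 = 620 → no gain ✓.
Moderate (own payoff 996 − 81×8 = 348): to t=0 gives 598 → profitable ✗; to t=27 gives 1909 − 81×27 = -278 → no gain ✓.
Weak (own payoff 598): to t=8 gives 996 − 111×8 = 108 → no gain ✓; to t=27 gives 1909 − 111×27 = -1088 → no gain ✓.
5 of the 6 constraints hold; not an equilibrium.

5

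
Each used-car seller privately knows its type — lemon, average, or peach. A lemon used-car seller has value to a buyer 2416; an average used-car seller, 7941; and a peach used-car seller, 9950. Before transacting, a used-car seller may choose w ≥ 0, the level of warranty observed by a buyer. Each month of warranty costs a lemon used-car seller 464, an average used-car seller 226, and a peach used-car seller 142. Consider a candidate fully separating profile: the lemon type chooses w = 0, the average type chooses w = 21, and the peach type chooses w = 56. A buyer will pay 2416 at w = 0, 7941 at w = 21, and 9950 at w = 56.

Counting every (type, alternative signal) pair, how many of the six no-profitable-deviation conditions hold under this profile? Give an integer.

4

Average (own payoff 7941 − 226×21 = 3195): to w=0 gives 2416 → no gain ✓; to w=56 gives 9950 − 226×56 = -2706 → no gain ✓.
Peach (own payoff 9950 − 142×56 = 1998): to w=0 gives 2416 → profitable ✗; to w=21 gives 7941 − 142×21 = 4959 → profitable ✗.
Lemon (own payoff 2416): to w=21 gives 7941 − 464×21 = -1803 → no gain ✓; to w=56 gives 9950 − 464×56 = -16034 → no gain ✓.
4 of the 6 constraints hold; not an equilibrium.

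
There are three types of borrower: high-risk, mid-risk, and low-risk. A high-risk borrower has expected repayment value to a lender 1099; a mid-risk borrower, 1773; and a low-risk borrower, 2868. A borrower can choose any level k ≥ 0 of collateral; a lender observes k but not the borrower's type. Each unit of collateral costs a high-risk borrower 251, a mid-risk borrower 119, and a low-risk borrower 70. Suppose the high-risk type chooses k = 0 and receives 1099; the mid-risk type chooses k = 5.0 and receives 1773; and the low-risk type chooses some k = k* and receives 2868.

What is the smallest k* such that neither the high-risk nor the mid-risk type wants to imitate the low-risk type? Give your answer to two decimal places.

14.20

High-risk type (on-path payoff 1099) won't mimic when 1099 ≥ 2868 − 251·k*, i.e. k* ≥ 7.05.
Mid-risk type (on-path payoff 1773 − 119×5.0 = 1178) won't mimic when 1178 ≥ 2868 − 119·k*, i.e. k* ≥ 14.20.
Both must hold, so k* = max(7.05, 14.20) = 14.20. The mid-risk type's constraint binds.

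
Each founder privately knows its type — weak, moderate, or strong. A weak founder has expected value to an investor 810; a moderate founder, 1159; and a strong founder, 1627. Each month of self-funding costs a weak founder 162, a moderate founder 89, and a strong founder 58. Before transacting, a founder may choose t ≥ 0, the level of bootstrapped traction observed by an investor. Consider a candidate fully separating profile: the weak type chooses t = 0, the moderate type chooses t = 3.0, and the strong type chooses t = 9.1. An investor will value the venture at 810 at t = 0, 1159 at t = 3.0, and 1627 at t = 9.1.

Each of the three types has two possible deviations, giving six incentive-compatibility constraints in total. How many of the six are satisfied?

6

Moderate (own payoff 1159 − 89×3.0 = 892): to t=0 gives 810 → no gain ✓; to t=9.1 gives 1627 − 89×9.1 = 817.1 → no gain ✓.
Strong (own payoff 1627 − 58×9.1 = 1099.2): to t=0 gives 810 → no gain ✓; to t=3.0 gives 1159 − 58×3.0 = 985 → no gain ✓.
Weak (own payoff 810): to t=3.0 gives 1159 − 162×3.0 = 673 → no gain ✓; to t=9.1 gives 1627 − 162×9.1 = 152.8 → no gain ✓.
6 of the 6 constraints hold; this profile is a separating equilibrium.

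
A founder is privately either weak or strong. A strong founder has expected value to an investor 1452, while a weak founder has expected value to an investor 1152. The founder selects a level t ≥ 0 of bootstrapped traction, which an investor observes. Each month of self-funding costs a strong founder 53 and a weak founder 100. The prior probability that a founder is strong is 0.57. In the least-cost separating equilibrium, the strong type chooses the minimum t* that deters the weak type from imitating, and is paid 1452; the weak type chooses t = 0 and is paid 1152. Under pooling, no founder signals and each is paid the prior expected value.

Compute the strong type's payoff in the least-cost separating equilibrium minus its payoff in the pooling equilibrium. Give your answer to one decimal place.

Least-cost separating signal: t* solves 1152 = 1452 − 100·t*, so t* = (1452 − 1152)/100 = 3.
Strong type's separating payoff: 1452 − 53 × t* = 1452 − 53 × (1452 − 1152)/100 = 1452 − 15900/100 = 1293.
Pooling payoff: 0.57 × 1452 + 0.43 × 1152 = 1323.
Difference: 1293 − 1323 = -30.0.
The strong type would prefer the pooling outcome.

-30.0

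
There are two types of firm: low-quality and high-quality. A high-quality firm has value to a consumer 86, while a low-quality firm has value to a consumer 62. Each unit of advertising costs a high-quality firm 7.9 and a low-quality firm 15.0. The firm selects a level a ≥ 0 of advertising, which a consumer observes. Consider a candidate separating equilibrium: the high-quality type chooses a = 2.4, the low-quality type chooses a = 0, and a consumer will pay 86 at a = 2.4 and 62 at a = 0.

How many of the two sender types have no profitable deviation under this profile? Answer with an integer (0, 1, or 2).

High-quality type: signal → 86 − 7.9 × 2.4 = 67.04; deviate to 0 → 62. IC holds (67.04 ≥ 62).
Low-quality type: stay at 0 → 62; mimic → 86 − 15.0 × 2.4 = 50. IC holds (62 ≥ 50).
2 of 2 constraints hold, so this is a separating equilibrium.

2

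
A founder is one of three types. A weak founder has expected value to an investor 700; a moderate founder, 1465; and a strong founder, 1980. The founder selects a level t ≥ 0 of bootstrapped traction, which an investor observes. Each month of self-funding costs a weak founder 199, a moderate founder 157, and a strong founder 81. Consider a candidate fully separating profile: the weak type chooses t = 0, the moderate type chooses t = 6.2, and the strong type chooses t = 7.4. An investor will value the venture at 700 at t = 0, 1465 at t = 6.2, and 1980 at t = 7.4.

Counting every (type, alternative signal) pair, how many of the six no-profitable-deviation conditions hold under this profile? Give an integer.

Strong (own payoff 1980 − 81×7.4 = 1380.6): to t=0 gives 700 → no gain ✓; to t=6.2 gives 1465 − 81×6.2 = 962.8 → no gain ✓.
Moderate (own payoff 1465 − 157×6.2 = 491.6): to t=0 gives 700 → profitable ✗; to t=7.4 gives 1980 − 157×7.4 = 818.2 → profitable ✗.
Weak (own payoff 700): to t=6.2 gives 1465 − 199×6.2 = 231.2 → no gain ✓; to t=7.4 gives 1980 − 199×7.4 = 507.4 → no gain ✓.
4 of the 6 constraints hold; not an equilibrium.

4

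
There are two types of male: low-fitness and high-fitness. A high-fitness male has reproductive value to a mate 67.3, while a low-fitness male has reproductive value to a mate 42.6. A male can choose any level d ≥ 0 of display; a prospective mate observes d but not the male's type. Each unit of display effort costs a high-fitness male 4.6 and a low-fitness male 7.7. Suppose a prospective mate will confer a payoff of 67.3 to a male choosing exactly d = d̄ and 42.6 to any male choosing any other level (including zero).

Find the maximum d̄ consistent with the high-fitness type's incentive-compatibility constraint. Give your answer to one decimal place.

Choosing d̄ yields the high-fitness type 67.3 − 4.6·d̄; choosing zero yields 42.6.
The high-fitness type is indifferent at 67.3 − 4.6·d̄ = 42.6, i.e. d̄ = (67.3 − 42.6) / 4.6 ≈ 5.4.
For any d̄ above 5.4 the high-fitness type would rather pool at zero, so separation collapses.

5.4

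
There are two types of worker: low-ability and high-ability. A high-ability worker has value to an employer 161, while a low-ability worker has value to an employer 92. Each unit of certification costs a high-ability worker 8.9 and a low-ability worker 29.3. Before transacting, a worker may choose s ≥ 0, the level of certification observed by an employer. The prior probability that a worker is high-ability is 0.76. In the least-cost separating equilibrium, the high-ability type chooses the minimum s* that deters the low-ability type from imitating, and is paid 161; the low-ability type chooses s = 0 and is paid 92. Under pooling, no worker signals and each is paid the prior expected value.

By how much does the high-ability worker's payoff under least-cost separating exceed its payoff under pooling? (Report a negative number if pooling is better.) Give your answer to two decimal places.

Least-cost separating signal: s* solves 92 = 161 − 29.3·s*, so s* = (161 − 92)/29.3 ≈ 2.3549.
High-ability type's separating payoff: 161 − 8.9 × s* = 161 − 8.9 × (161 − 92)/29.3 = 161 − 614.1/29.3 ≈ 140.0410.
Pooling payoff: 0.76 × 161 + 0.24 × 92 = 144.44.
Difference: 140.0410 − 144.44 = -4.399, i.e. -4.40 to two decimal places.
The high-ability type would prefer the pooling outcome.

-4.40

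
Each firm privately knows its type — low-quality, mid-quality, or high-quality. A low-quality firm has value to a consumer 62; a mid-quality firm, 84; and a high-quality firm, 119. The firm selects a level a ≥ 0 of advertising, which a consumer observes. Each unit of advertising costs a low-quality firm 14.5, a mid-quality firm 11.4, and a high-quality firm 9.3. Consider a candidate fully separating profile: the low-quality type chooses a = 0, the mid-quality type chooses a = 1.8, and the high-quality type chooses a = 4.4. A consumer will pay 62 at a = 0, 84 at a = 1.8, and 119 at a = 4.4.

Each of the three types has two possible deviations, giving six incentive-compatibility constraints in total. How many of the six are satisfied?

5

High-quality (own payoff 119 − 9.3×4.4 = 78.08): to a=0 gives 62 → no gain ✓; to a=1.8 gives 84 − 9.3×1.8 = 67.26 → no gain ✓.
Mid-quality (own payoff 84 − 11.4×1.8 = 63.48): to a=0 gives 62 → no gain ✓; to a=4.4 gives 119 − 11.4×4.4 = 68.84 → profitable ✗.
Low-quality (own payoff 62): to a=1.8 gives 84 − 14.5×1.8 = 57.9 → no gain ✓; to a=4.4 gives 119 − 14.5×4.4 = 55.2 → no gain ✓.
5 of the 6 constraints hold; not an equilibrium.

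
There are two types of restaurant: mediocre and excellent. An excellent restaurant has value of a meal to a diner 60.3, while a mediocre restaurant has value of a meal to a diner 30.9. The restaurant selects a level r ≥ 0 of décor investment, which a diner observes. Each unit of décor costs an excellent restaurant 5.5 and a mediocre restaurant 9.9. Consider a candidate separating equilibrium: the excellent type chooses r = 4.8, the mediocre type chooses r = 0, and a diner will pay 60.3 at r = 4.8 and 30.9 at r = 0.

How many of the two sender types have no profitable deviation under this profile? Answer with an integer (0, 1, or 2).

2

Mediocre type: stay at 0 → 30.9; mimic → 60.3 − 9.9 × 4.8 = 12.78. IC holds (30.9 ≥ 12.78).
Excellent type: signal → 60.3 − 5.5 × 4.8 = 33.9; deviate to 0 → 30.9. IC holds (33.9 ≥ 30.9).
2 of 2 constraints hold, so this is a separating equilibrium.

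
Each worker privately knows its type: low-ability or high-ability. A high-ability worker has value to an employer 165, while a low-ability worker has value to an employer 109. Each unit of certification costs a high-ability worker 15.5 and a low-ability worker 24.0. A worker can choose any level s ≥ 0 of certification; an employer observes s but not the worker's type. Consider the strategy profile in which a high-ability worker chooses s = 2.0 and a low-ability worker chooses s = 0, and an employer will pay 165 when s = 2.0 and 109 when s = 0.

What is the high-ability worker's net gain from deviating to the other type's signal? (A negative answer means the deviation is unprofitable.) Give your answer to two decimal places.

Playing s = 2.0 the high-ability worker receives 165 − 15.5 × 2.0 = 134.
Deviating to s = 0 yields 109 instead.
Gain from deviating: 109 − 134 = -25.00.
The gain is negative, so the high-ability type's incentive-compatibility constraint is satisfied.

-25.00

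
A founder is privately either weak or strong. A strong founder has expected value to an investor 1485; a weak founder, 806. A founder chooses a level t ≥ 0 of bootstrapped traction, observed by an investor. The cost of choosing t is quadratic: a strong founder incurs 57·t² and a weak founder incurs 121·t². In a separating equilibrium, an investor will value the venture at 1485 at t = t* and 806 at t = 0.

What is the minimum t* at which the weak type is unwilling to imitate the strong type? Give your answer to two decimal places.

2.37

The weak type at t = 0 receives 806; imitating at t* yields 1485 − 121·t*².
Indifference: 806 = 1485 − 121·t*², so t*² = (1485 − 806) / 121 ≈ 5.6116.
t* = √5.6116 ≈ 2.37.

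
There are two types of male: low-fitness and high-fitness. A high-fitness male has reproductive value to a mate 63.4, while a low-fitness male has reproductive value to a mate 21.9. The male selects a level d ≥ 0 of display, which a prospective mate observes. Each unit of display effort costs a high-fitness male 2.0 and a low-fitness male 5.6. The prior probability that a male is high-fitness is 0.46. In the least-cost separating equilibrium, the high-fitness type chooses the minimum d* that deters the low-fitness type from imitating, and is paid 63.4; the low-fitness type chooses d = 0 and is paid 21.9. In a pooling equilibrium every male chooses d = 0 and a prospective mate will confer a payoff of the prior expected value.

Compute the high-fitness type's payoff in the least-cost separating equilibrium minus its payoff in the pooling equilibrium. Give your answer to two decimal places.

7.59

Least-cost separating signal: d* solves 21.9 = 63.4 − 5.6·d*, so d* = (63.4 − 21.9)/5.6 ≈ 7.4107.
High-fitness type's separating payoff: 63.4 − 2.0 × d* = 63.4 − 2.0 × (63.4 − 21.9)/5.6 = 63.4 − 83/5.6 ≈ 48.5786.
Pooling payoff: 0.46 × 63.4 + 0.54 × 21.9 = 40.99.
Difference: 48.5786 − 40.99 = 7.5886, i.e. 7.59 to two decimal places.
The high-fitness type prefers to separate.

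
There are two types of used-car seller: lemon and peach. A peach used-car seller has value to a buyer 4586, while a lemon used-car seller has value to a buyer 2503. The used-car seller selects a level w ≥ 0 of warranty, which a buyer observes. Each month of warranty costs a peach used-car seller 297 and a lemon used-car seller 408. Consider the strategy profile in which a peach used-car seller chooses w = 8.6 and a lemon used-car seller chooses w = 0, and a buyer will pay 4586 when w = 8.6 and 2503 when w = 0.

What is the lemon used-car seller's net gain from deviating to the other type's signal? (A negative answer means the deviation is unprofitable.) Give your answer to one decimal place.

Playing w = 0 the lemon used-car seller receives 2503.
Deviating to w = 8.6 brings payment 4586 at cost 408 × 8.6 = 3508.8, netting 1077.2.
Gain from deviating: 1077.2 − 2503 = -1425.8.
The gain is negative, so the lemon type's incentive-compatibility constraint is satisfied.

-1425.8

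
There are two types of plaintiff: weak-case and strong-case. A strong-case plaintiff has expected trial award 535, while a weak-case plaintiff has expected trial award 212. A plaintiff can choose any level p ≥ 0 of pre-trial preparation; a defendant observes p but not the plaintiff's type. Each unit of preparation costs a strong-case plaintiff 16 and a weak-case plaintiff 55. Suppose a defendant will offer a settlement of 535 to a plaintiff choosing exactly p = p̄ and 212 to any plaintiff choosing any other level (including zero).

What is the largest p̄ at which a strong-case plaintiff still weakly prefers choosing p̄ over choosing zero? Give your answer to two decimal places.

20.19

Choosing p̄ yields the strong-case type 535 − 16·p̄; choosing zero yields 212.
The strong-case type is indifferent at 535 − 16·p̄ = 212, i.e. p̄ = (535 − 212) / 16 ≈ 20.19.
For any p̄ above 20.19 the strong-case type would rather pool at zero, so separation collapses.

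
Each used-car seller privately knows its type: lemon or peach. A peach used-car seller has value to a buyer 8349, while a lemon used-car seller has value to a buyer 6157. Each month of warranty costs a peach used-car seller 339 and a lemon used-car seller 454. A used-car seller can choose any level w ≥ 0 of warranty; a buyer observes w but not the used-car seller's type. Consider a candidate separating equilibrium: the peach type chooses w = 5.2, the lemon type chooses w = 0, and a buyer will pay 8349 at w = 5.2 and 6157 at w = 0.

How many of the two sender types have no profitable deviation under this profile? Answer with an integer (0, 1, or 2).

2

Lemon type: stay at 0 → 6157; mimic → 8349 − 454 × 5.2 = 5988.2. IC holds (6157 ≥ 5988.2).
Peach type: signal → 8349 − 339 × 5.2 = 6586.2; deviate to 0 → 6157. IC holds (6586.2 ≥ 6157).
2 of 2 constraints hold, so this is a separating equilibrium.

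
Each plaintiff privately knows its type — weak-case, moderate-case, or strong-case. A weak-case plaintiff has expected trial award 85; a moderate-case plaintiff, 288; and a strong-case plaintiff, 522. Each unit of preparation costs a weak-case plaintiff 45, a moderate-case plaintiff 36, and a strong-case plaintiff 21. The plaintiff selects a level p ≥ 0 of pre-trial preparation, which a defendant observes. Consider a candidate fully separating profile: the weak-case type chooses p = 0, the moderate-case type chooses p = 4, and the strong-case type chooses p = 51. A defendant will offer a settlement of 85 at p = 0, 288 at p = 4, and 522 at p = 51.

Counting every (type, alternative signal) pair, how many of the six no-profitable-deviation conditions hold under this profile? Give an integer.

3

Strong-case (own payoff 522 − 21×51 = -549): to p=0 gives 85 → profitable ✗; to p=4 gives 288 − 21×4 = 204 → profitable ✗.
Weak-case (own payoff 85): to p=4 gives 288 − 45×4 = 108 → profitable ✗; to p=51 gives 522 − 45×51 = -1773 → no gain ✓.
Moderate-case (own payoff 288 − 36×4 = 144): to p=0 gives 85 → no gain ✓; to p=51 gives 522 − 36×51 = -1314 → no gain ✓.
3 of the 6 constraints hold; not an equilibrium.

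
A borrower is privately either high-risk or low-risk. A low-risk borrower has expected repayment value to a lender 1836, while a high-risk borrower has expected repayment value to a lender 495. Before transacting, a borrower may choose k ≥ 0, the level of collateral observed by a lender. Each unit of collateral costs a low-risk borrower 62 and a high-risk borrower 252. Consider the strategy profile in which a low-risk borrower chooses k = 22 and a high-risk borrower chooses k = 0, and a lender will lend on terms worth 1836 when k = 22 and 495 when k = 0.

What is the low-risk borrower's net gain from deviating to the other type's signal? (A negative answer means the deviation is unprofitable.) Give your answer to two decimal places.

23.00

Playing k = 22 the low-risk borrower receives 1836 − 62 × 22 = 472.
Deviating to k = 0 yields 495 instead.
Gain from deviating: 495 − 472 = 23.00.
The gain is positive, so the low-risk type's incentive-compatibility constraint is violated — this profile is not a separating equilibrium.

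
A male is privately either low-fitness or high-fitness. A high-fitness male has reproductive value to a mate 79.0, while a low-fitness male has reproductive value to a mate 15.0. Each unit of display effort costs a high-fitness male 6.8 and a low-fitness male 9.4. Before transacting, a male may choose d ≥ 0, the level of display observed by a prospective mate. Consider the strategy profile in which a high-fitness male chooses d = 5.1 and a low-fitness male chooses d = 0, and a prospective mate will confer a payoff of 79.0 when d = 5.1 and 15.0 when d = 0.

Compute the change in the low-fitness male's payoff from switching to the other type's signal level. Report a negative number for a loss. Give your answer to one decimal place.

Playing d = 0 the low-fitness male receives 15.0.
Deviating to d = 5.1 brings payment 79.0 at cost 9.4 × 5.1 = 47.94, netting 31.06.
Gain from deviating: 31.06 − 15.0 = 16.06, i.e. 16.1 to one decimal place.
The gain is positive, so the low-fitness type's incentive-compatibility constraint is violated — this profile is not a separating equilibrium.

16.1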